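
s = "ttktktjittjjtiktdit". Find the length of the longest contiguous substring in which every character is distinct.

4

[t] len 1
[t] len 1
[t, k] len 2
[k, t] len 2
[t, k] len 2
[k, t] len 2
[k, t, j] len 3
[k, t, j, i] len 4
[j, i, t] len 3
[t] len 1
[t, j] len 2
[j] len 1
[j, t] len 2
[j, t, i] len 3
[j, t, i, k] len 4
[i, k, t] len 3
[i, k, t, d] len 4
[k, t, d, i] len 4
[d, i, t] len 3
Longest all-distinct length: 4.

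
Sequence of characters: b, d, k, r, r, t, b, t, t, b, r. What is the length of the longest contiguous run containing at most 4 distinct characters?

Extend right; when distinct count exceeds 4, shrink from the left:
[b] 1 distinct, len 1
[b, d] 2 distinct, len 2
[b, d, k] 3 distinct, len 3
[b, d, k, r] 4 distinct, len 4
[b, d, k, r, r] 4 distinct, len 5
[d, k, r, r, t] 4 distinct, len 5
[k, r, r, t, b] 4 distinct, len 5
[k, r, r, t, b, t] 4 distinct, len 6
[k, r, r, t, b, t, t] 4 distinct, len 7
[k, r, r, t, b, t, t, b] 4 distinct, len 8
[k, r, r, t, b, t, t, b, r] 4 distinct, len 9
Longest length with ≤4 distinct: 9.

9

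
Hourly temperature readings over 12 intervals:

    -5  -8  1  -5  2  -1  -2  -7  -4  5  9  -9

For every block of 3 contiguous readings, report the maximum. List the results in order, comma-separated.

-5 -8 1 → max 1
-8 1 -5 → max 1
1 -5 2 → max 2
-5 2 -1 → max 2
2 -1 -2 → max 2
-1 -2 -7 → max -1
-2 -7 -4 → max -2
-7 -4 5 → max 5
-4 5 9 → max 9
5 9 -9 → max 9

1, 1, 2, 2, 2, -1, -2, 5, 9, 9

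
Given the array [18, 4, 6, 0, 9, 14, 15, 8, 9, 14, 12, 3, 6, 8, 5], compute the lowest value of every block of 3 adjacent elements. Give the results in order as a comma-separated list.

4, 0, 0, 0, 9, 8, 8, 8, 9, 3, 3, 3, 5

(18, 4, 6) → min 4
(4, 6, 0) → min 0
(6, 0, 9) → min 0
(0, 9, 14) → min 0
(9, 14, 15) → min 9
(14, 15, 8) → min 8
(15, 8, 9) → min 8
(8, 9, 14) → min 8
(9, 14, 12) → min 9
(14, 12, 3) → min 3
(12, 3, 6) → min 3
(3, 6, 8) → min 3
(6, 8, 5) → min 5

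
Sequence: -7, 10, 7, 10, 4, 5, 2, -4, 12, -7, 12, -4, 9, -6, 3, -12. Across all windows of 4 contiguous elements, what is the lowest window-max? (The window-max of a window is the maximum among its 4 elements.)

5

-7 10 7 10 → max 10
10 7 10 4 → max 10
7 10 4 5 → max 10
10 4 5 2 → max 10
4 5 2 -4 → max 5
5 2 -4 12 → max 12
2 -4 12 -7 → max 12
-4 12 -7 12 → max 12
12 -7 12 -4 → max 12
-7 12 -4 9 → max 12
12 -4 9 -6 → max 12
-4 9 -6 3 → max 9
9 -6 3 -12 → max 9
Lowest of these is 5.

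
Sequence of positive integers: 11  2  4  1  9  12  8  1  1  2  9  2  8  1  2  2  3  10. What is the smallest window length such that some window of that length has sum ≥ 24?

Extend right; whenever the sum reaches 24, record the length and shrink from the left:
add 11: running sum 11 < 24
add 2: running sum 13 < 24
add 4: running sum 17 < 24
add 1: running sum 18 < 24
end 4: [11, 2, 4, 1, 9] sum 27, len 5
end 5: [4, 1, 9, 12] sum 26, len 4
end 6: [9, 12, 8] sum 29, len 3
end 7: [9, 12, 8, 1] sum 30, len 4
end 8: [9, 12, 8, 1, 1] sum 31, len 5
end 9: [12, 8, 1, 1, 2] sum 24, len 5
end 10: [12, 8, 1, 1, 2, 9] sum 33, len 6
end 11: [12, 8, 1, 1, 2, 9, 2] sum 35, len 7
end 12: [8, 1, 1, 2, 9, 2, 8] sum 31, len 7
end 13: [1, 1, 2, 9, 2, 8, 1] sum 24, len 7
end 14: [2, 9, 2, 8, 1, 2] sum 24, len 6
end 15: [9, 2, 8, 1, 2, 2] sum 24, len 6
end 16: [9, 2, 8, 1, 2, 2, 3] sum 27, len 7
end 17: [8, 1, 2, 2, 3, 10] sum 26, len 6
Shortest qualifying length: 3.

3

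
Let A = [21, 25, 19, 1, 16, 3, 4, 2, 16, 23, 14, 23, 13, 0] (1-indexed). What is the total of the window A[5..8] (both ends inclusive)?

Elements at indices 5..8: 16, 3, 4, 2
sum(16, 3, 4, 2) = 25

25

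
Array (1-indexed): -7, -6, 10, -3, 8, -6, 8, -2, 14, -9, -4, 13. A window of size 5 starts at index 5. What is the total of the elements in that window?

Elements at indices 5..9: 8, -6, 8, -2, 14
sum(8, -6, 8, -2, 14) = 22

22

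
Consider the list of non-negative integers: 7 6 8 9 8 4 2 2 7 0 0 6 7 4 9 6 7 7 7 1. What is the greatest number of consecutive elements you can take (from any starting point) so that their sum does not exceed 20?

6

[7] sum 7 len 1
[7, 6] sum 13 len 2
[6, 8] sum 14 len 2
[8, 9] sum 17 len 2
[9, 8] sum 17 len 2
[8, 4] sum 12 len 2
[8, 4, 2] sum 14 len 3
[8, 4, 2, 2] sum 16 len 4
[4, 2, 2, 7] sum 15 len 4
[4, 2, 2, 7, 0] sum 15 len 5
[4, 2, 2, 7, 0, 0] sum 15 len 6
[2, 2, 7, 0, 0, 6] sum 17 len 6
[7, 0, 0, 6, 7] sum 20 len 5
[0, 0, 6, 7, 4] sum 17 len 5
[7, 4, 9] sum 20 len 3
[4, 9, 6] sum 19 len 3
[6, 7] sum 13 len 2
[6, 7, 7] sum 20 len 3
[7, 7] sum 14 len 2
[7, 7, 1] sum 15 len 3
Longest length seen: 6.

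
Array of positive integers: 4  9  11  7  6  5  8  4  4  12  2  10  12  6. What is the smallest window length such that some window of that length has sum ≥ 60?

add 4: running sum 4 < 60
add 9: running sum 13 < 60
add 11: running sum 24 < 60
add 7: running sum 31 < 60
add 6: running sum 37 < 60
add 5: running sum 42 < 60
add 8: running sum 50 < 60
add 4: running sum 54 < 60
add 4: running sum 58 < 60
end 9: [9, 11, 7, 6, 5, 8, 4, 4, 12] sum 66, len 9
end 10: [9, 11, 7, 6, 5, 8, 4, 4, 12, 2] sum 68, len 10
end 11: [11, 7, 6, 5, 8, 4, 4, 12, 2, 10] sum 69, len 10
end 12: [6, 5, 8, 4, 4, 12, 2, 10, 12] sum 63, len 9
end 13: [5, 8, 4, 4, 12, 2, 10, 12, 6] sum 63, len 9
Shortest qualifying length: 9.

9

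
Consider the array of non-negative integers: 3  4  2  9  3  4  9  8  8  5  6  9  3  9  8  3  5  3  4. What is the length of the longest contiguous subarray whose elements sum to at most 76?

add 3: [3] sum 3, len 1
add 4: [3, 4] sum 7, len 2
add 2: [3, 4, 2] sum 9, len 3
add 9: [3, 4, 2, 9] sum 18, len 4
add 3: [3, 4, 2, 9, 3] sum 21, len 5
add 4: [3, 4, 2, 9, 3, 4] sum 25, len 6
add 9: [3, 4, 2, 9, 3, 4, 9] sum 34, len 7
add 8: [3, 4, 2, 9, 3, 4, 9, 8] sum 42, len 8
add 8: [3, 4, 2, 9, 3, 4, 9, 8, 8] sum 50, len 9
add 5: [3, 4, 2, 9, 3, 4, 9, 8, 8, 5] sum 55, len 10
add 6: [3, 4, 2, 9, 3, 4, 9, 8, 8, 5, 6] sum 61, len 11
add 9: [3, 4, 2, 9, 3, 4, 9, 8, 8, 5, 6, 9] sum 70, len 12
add 3: [3, 4, 2, 9, 3, 4, 9, 8, 8, 5, 6, 9, 3] sum 73, len 13
add 9: [2, 9, 3, 4, 9, 8, 8, 5, 6, 9, 3, 9] sum 75, len 12
add 8: [3, 4, 9, 8, 8, 5, 6, 9, 3, 9, 8] sum 72, len 11
add 3: [3, 4, 9, 8, 8, 5, 6, 9, 3, 9, 8, 3] sum 75, len 12
add 5: [9, 8, 8, 5, 6, 9, 3, 9, 8, 3, 5] sum 73, len 11
add 3: [9, 8, 8, 5, 6, 9, 3, 9, 8, 3, 5, 3] sum 76, len 12
add 4: [8, 8, 5, 6, 9, 3, 9, 8, 3, 5, 3, 4] sum 71, len 12
Longest length seen: 13.

13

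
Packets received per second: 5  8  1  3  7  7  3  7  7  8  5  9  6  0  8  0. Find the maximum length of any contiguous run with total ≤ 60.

→ 5: sum 5, len 1
→ 8: sum 13, len 2
→ 1: sum 14, len 3
→ 3: sum 17, len 4
→ 7: sum 24, len 5
→ 7: sum 31, len 6
→ 3: sum 34, len 7
→ 7: sum 41, len 8
→ 7: sum 48, len 9
→ 8: sum 56, len 10
→ 5 (dropped 5): sum 56, len 10
→ 9 (dropped 8): sum 57, len 10
→ 6 (dropped 1, 3): sum 59, len 9
→ 0: sum 59, len 10
→ 8 (dropped 7): sum 60, len 10
→ 0: sum 60, len 11
Longest length seen: 11.

11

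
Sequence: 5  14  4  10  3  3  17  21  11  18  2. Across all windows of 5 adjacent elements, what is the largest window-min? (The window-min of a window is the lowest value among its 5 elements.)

3

Each size-5 window and its min:
[5, 14, 4, 10, 3] → min 3
[14, 4, 10, 3, 3] → min 3
[4, 10, 3, 3, 17] → min 3
[10, 3, 3, 17, 21] → min 3
[3, 3, 17, 21, 11] → min 3
[3, 17, 21, 11, 18] → min 3
[17, 21, 11, 18, 2] → min 2
Largest of these is 3.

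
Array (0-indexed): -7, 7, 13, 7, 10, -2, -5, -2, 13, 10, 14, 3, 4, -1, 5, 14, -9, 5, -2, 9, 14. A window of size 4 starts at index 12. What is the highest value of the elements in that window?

14

Elements at indices 12..15: 4, -1, 5, 14
max(4, -1, 5, 14) = 14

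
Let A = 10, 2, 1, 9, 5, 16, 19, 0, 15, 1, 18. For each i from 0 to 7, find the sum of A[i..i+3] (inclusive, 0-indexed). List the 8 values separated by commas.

Sliding a size-4 window across the 11 values:
(10, 2, 1, 9) → sum 22
(2, 1, 9, 5) → sum 17
(1, 9, 5, 16) → sum 31
(9, 5, 16, 19) → sum 49
(5, 16, 19, 0) → sum 40
(16, 19, 0, 15) → sum 50
(19, 0, 15, 1) → sum 35
(0, 15, 1, 18) → sum 34

22, 17, 31, 49, 40, 50, 35, 34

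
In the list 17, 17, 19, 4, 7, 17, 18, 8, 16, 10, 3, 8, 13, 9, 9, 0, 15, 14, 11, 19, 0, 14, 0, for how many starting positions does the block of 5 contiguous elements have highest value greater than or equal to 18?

[17, 17, 19, 4, 7] → max 19  ≥ 18 ✓
[17, 19, 4, 7, 17] → max 19  ≥ 18 ✓
[19, 4, 7, 17, 18] → max 19  ≥ 18 ✓
[4, 7, 17, 18, 8] → max 18  ≥ 18 ✓
[7, 17, 18, 8, 16] → max 18  ≥ 18 ✓
[17, 18, 8, 16, 10] → max 18  ≥ 18 ✓
[18, 8, 16, 10, 3] → max 18  ≥ 18 ✓
[8, 16, 10, 3, 8] → max 16
[16, 10, 3, 8, 13] → max 16
[10, 3, 8, 13, 9] → max 13
[3, 8, 13, 9, 9] → max 13
[8, 13, 9, 9, 0] → max 13
[13, 9, 9, 0, 15] → max 15
[9, 9, 0, 15, 14] → max 15
[9, 0, 15, 14, 11] → max 15
[0, 15, 14, 11, 19] → max 19  ≥ 18 ✓
[15, 14, 11, 19, 0] → max 19  ≥ 18 ✓
[14, 11, 19, 0, 14] → max 19  ≥ 18 ✓
[11, 19, 0, 14, 0] → max 19  ≥ 18 ✓
11 windows satisfy the condition.

11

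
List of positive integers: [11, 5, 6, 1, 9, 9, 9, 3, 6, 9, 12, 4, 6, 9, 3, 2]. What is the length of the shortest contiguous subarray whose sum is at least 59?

add 11: running sum 11 < 59
add 5: running sum 16 < 59
add 6: running sum 22 < 59
add 1: running sum 23 < 59
add 9: running sum 32 < 59
add 9: running sum 41 < 59
add 9: running sum 50 < 59
add 3: running sum 53 < 59
add 6: shortest ending here [11, 5, 6, 1, 9, 9, 9, 3, 6] sum 59, len 9
add 9: shortest ending here [11, 5, 6, 1, 9, 9, 9, 3, 6, 9] sum 68, len 10
add 12: shortest ending here [6, 1, 9, 9, 9, 3, 6, 9, 12] sum 64, len 9
add 4: shortest ending here [9, 9, 9, 3, 6, 9, 12, 4] sum 61, len 8
add 6: shortest ending here [9, 9, 9, 3, 6, 9, 12, 4, 6] sum 67, len 9
add 9: shortest ending here [9, 9, 3, 6, 9, 12, 4, 6, 9] sum 67, len 9
add 3: shortest ending here [9, 3, 6, 9, 12, 4, 6, 9, 3] sum 61, len 9
add 2: shortest ending here [9, 3, 6, 9, 12, 4, 6, 9, 3, 2] sum 63, len 10
Shortest qualifying length: 8.

8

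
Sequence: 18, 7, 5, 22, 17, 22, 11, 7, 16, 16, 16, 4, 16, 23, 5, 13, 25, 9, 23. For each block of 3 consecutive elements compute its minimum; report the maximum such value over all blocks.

(18, 7, 5) → min 5
(7, 5, 22) → min 5
(5, 22, 17) → min 5
(22, 17, 22) → min 17
(17, 22, 11) → min 11
(22, 11, 7) → min 7
(11, 7, 16) → min 7
(7, 16, 16) → min 7
(16, 16, 16) → min 16
(16, 16, 4) → min 4
(16, 4, 16) → min 4
(4, 16, 23) → min 4
(16, 23, 5) → min 5
(23, 5, 13) → min 5
(5, 13, 25) → min 5
(13, 25, 9) → min 9
(25, 9, 23) → min 9
Maximum of these is 17.

17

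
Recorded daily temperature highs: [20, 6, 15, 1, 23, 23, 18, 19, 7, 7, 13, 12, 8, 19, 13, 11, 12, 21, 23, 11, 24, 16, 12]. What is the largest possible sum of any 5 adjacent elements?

(20, 6, 15, 1, 23) → sum 65
(6, 15, 1, 23, 23) → sum 68
(15, 1, 23, 23, 18) → sum 80
(1, 23, 23, 18, 19) → sum 84
(23, 23, 18, 19, 7) → sum 90
(23, 18, 19, 7, 7) → sum 74
(18, 19, 7, 7, 13) → sum 64
(19, 7, 7, 13, 12) → sum 58
(7, 7, 13, 12, 8) → sum 47
(7, 13, 12, 8, 19) → sum 59
(13, 12, 8, 19, 13) → sum 65
(12, 8, 19, 13, 11) → sum 63
(8, 19, 13, 11, 12) → sum 63
(19, 13, 11, 12, 21) → sum 76
(13, 11, 12, 21, 23) → sum 80
(11, 12, 21, 23, 11) → sum 78
(12, 21, 23, 11, 24) → sum 91
(21, 23, 11, 24, 16) → sum 95
(23, 11, 24, 16, 12) → sum 86
Largest of these is 95.

95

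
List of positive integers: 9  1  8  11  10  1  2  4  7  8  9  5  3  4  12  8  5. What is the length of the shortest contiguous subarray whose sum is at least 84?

13

Extend right; whenever the sum reaches 84, record the length and shrink from the left:
add 9: running sum 9 < 84
add 1: running sum 10 < 84
add 8: running sum 18 < 84
add 11: running sum 29 < 84
add 10: running sum 39 < 84
add 1: running sum 40 < 84
add 2: running sum 42 < 84
add 4: running sum 46 < 84
add 7: running sum 53 < 84
add 8: running sum 61 < 84
add 9: running sum 70 < 84
add 5: running sum 75 < 84
add 3: running sum 78 < 84
add 4: running sum 82 < 84
add 12: shortest ending here [8, 11, 10, 1, 2, 4, 7, 8, 9, 5, 3, 4, 12] sum 84, len 13
add 8: shortest ending here [11, 10, 1, 2, 4, 7, 8, 9, 5, 3, 4, 12, 8] sum 84, len 13
add 5: shortest ending here [11, 10, 1, 2, 4, 7, 8, 9, 5, 3, 4, 12, 8, 5] sum 89, len 14
Shortest qualifying length: 13.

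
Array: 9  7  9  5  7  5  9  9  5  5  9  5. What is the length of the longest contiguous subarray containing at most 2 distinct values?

[9] 1 distinct, len 1
[9, 7] 2 distinct, len 2
[9, 7, 9] 2 distinct, len 3
[9, 5] 2 distinct, len 2
[5, 7] 2 distinct, len 2
[5, 7, 5] 2 distinct, len 3
[5, 9] 2 distinct, len 2
[5, 9, 9] 2 distinct, len 3
[5, 9, 9, 5] 2 distinct, len 4
[5, 9, 9, 5, 5] 2 distinct, len 5
[5, 9, 9, 5, 5, 9] 2 distinct, len 6
[5, 9, 9, 5, 5, 9, 5] 2 distinct, len 7
Longest length with ≤2 distinct: 7.

7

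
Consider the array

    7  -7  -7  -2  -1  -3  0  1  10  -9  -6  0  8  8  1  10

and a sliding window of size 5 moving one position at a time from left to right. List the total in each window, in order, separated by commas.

Sliding a size-5 window across the 16 values:
(7, -7, -7, -2, -1) → sum -10
(-7, -7, -2, -1, -3) → sum -20
(-7, -2, -1, -3, 0) → sum -13
(-2, -1, -3, 0, 1) → sum -5
(-1, -3, 0, 1, 10) → sum 7
(-3, 0, 1, 10, -9) → sum -1
(0, 1, 10, -9, -6) → sum -4
(1, 10, -9, -6, 0) → sum -4
(10, -9, -6, 0, 8) → sum 3
(-9, -6, 0, 8, 8) → sum 1
(-6, 0, 8, 8, 1) → sum 11
(0, 8, 8, 1, 10) → sum 27

-10, -20, -13, -5, 7, -1, -4, -4, 3, 1, 11, 27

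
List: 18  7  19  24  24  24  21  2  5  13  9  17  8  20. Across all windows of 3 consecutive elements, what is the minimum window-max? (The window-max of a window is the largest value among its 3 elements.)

18 7 19 → max 19
7 19 24 → max 24
19 24 24 → max 24
24 24 24 → max 24
24 24 21 → max 24
24 21 2 → max 24
21 2 5 → max 21
2 5 13 → max 13
5 13 9 → max 13
13 9 17 → max 17
9 17 8 → max 17
17 8 20 → max 20
Minimum of these is 13.

13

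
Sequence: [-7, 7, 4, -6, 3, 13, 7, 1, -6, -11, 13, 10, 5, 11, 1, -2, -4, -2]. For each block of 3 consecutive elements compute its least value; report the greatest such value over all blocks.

Each size-3 window and its min:
-7 7 4 → min -7
7 4 -6 → min -6
4 -6 3 → min -6
-6 3 13 → min -6
3 13 7 → min 3
13 7 1 → min 1
7 1 -6 → min -6
1 -6 -11 → min -11
-6 -11 13 → min -11
-11 13 10 → min -11
13 10 5 → min 5
10 5 11 → min 5
5 11 1 → min 1
11 1 -2 → min -2
1 -2 -4 → min -4
-2 -4 -2 → min -4
Greatest of these is 5.

5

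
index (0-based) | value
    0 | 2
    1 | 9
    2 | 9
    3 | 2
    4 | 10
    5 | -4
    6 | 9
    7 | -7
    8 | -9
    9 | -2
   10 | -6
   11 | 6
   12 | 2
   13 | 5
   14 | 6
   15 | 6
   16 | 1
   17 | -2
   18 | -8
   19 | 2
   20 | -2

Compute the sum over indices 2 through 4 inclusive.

21

Elements at indices 2..4: 9, 2, 10
sum(9, 2, 10) = 21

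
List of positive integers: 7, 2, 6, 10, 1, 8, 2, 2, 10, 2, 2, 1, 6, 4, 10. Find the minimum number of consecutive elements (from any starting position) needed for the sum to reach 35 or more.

Extend right; whenever the sum reaches 35, record the length and shrink from the left:
add 7: running sum 7 < 35
add 2: running sum 9 < 35
add 6: running sum 15 < 35
add 10: running sum 25 < 35
add 1: running sum 26 < 35
add 8: running sum 34 < 35
add 2: shortest ending here [7, 2, 6, 10, 1, 8, 2] sum 36, len 7
add 2: shortest ending here [7, 2, 6, 10, 1, 8, 2, 2] sum 38, len 8
add 10: shortest ending here [6, 10, 1, 8, 2, 2, 10] sum 39, len 7
add 2: shortest ending here [10, 1, 8, 2, 2, 10, 2] sum 35, len 7
add 2: shortest ending here [10, 1, 8, 2, 2, 10, 2, 2] sum 37, len 8
add 1: shortest ending here [10, 1, 8, 2, 2, 10, 2, 2, 1] sum 38, len 9
add 6: shortest ending here [10, 1, 8, 2, 2, 10, 2, 2, 1, 6] sum 44, len 10
add 4: shortest ending here [8, 2, 2, 10, 2, 2, 1, 6, 4] sum 37, len 9
add 10: shortest ending here [10, 2, 2, 1, 6, 4, 10] sum 35, len 7
Shortest qualifying length: 7.

7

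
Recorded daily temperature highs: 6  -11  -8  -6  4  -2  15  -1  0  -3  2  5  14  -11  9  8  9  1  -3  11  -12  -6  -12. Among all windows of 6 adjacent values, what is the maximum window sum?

Each size-6 window and its sum:
[6, -11, -8, -6, 4, -2] → sum -17
[-11, -8, -6, 4, -2, 15] → sum -8
[-8, -6, 4, -2, 15, -1] → sum 2
[-6, 4, -2, 15, -1, 0] → sum 10
[4, -2, 15, -1, 0, -3] → sum 13
[-2, 15, -1, 0, -3, 2] → sum 11
[15, -1, 0, -3, 2, 5] → sum 18
[-1, 0, -3, 2, 5, 14] → sum 17
[0, -3, 2, 5, 14, -11] → sum 7
[-3, 2, 5, 14, -11, 9] → sum 16
[2, 5, 14, -11, 9, 8] → sum 27
[5, 14, -11, 9, 8, 9] → sum 34
[14, -11, 9, 8, 9, 1] → sum 30
[-11, 9, 8, 9, 1, -3] → sum 13
[9, 8, 9, 1, -3, 11] → sum 35
[8, 9, 1, -3, 11, -12] → sum 14
[9, 1, -3, 11, -12, -6] → sum 0
[1, -3, 11, -12, -6, -12] → sum -21
Maximum of these is 35.

35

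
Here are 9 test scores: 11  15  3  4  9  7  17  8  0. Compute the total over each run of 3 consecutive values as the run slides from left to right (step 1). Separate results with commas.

29, 22, 16, 20, 33, 32, 25

11 15 3 → sum 29
15 3 4 → sum 22
3 4 9 → sum 16
4 9 7 → sum 20
9 7 17 → sum 33
7 17 8 → sum 32
17 8 0 → sum 25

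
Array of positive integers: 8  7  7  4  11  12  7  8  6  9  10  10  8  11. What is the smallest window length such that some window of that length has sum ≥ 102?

Extend right; whenever the sum reaches 102, record the length and shrink from the left:
add 8: running sum 8 < 102
add 7: running sum 15 < 102
add 7: running sum 22 < 102
add 4: running sum 26 < 102
add 11: running sum 37 < 102
add 12: running sum 49 < 102
add 7: running sum 56 < 102
add 8: running sum 64 < 102
add 6: running sum 70 < 102
add 9: running sum 79 < 102
add 10: running sum 89 < 102
add 10: running sum 99 < 102
end 12: [8, 7, 7, 4, 11, 12, 7, 8, 6, 9, 10, 10, 8] sum 107, len 13
end 13: [7, 4, 11, 12, 7, 8, 6, 9, 10, 10, 8, 11] sum 103, len 12
Shortest qualifying length: 12.

12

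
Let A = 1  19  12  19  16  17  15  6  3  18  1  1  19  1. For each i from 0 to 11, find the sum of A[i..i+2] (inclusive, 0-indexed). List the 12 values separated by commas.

(1, 19, 12) → sum 32
(19, 12, 19) → sum 50
(12, 19, 16) → sum 47
(19, 16, 17) → sum 52
(16, 17, 15) → sum 48
(17, 15, 6) → sum 38
(15, 6, 3) → sum 24
(6, 3, 18) → sum 27
(3, 18, 1) → sum 22
(18, 1, 1) → sum 20
(1, 1, 19) → sum 21
(1, 19, 1) → sum 21

32, 50, 47, 52, 48, 38, 24, 27, 22, 20, 21, 21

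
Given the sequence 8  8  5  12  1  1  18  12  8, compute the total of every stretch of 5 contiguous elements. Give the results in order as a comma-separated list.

8 8 5 12 1 → sum 34
8 5 12 1 1 → sum 27
5 12 1 1 18 → sum 37
12 1 1 18 12 → sum 44
1 1 18 12 8 → sum 40

34, 27, 37, 44, 40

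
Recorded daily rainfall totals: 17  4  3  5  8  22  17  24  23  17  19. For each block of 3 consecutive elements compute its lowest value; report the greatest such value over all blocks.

Window mins for each of the 9 positions:
17 4 3 → min 3
4 3 5 → min 3
3 5 8 → min 3
5 8 22 → min 5
8 22 17 → min 8
22 17 24 → min 17
17 24 23 → min 17
24 23 17 → min 17
23 17 19 → min 17
Greatest of these is 17.

17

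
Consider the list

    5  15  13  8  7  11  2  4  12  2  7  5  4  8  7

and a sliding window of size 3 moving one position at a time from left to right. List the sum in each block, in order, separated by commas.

Sliding a size-3 window across the 15 values:
5 15 13 → sum 33
15 13 8 → sum 36
13 8 7 → sum 28
8 7 11 → sum 26
7 11 2 → sum 20
11 2 4 → sum 17
2 4 12 → sum 18
4 12 2 → sum 18
12 2 7 → sum 21
2 7 5 → sum 14
7 5 4 → sum 16
5 4 8 → sum 17
4 8 7 → sum 19

33, 36, 28, 26, 20, 17, 18, 18, 21, 14, 16, 17, 19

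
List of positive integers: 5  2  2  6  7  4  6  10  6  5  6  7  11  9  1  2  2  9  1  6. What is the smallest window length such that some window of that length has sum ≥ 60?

add 5: running sum 5 < 60
add 2: running sum 7 < 60
add 2: running sum 9 < 60
add 6: running sum 15 < 60
add 7: running sum 22 < 60
add 4: running sum 26 < 60
add 6: running sum 32 < 60
add 10: running sum 42 < 60
add 6: running sum 48 < 60
add 5: running sum 53 < 60
add 6: running sum 59 < 60
add 7: shortest ending here [2, 2, 6, 7, 4, 6, 10, 6, 5, 6, 7] sum 61, len 11
add 11: shortest ending here [7, 4, 6, 10, 6, 5, 6, 7, 11] sum 62, len 9
add 9: shortest ending here [6, 10, 6, 5, 6, 7, 11, 9] sum 60, len 8
add 1: shortest ending here [6, 10, 6, 5, 6, 7, 11, 9, 1] sum 61, len 9
add 2: shortest ending here [6, 10, 6, 5, 6, 7, 11, 9, 1, 2] sum 63, len 10
add 2: shortest ending here [6, 10, 6, 5, 6, 7, 11, 9, 1, 2, 2] sum 65, len 11
add 9: shortest ending here [10, 6, 5, 6, 7, 11, 9, 1, 2, 2, 9] sum 68, len 11
add 1: shortest ending here [10, 6, 5, 6, 7, 11, 9, 1, 2, 2, 9, 1] sum 69, len 12
add 6: shortest ending here [6, 5, 6, 7, 11, 9, 1, 2, 2, 9, 1, 6] sum 65, len 12
Shortest qualifying length: 8.

8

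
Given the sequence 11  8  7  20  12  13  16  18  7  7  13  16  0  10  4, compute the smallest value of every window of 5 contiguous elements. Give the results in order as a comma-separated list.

7, 7, 7, 12, 7, 7, 7, 7, 0, 0, 0

Sliding a size-5 window across the 15 values:
11 8 7 20 12 → min 7
8 7 20 12 13 → min 7
7 20 12 13 16 → min 7
20 12 13 16 18 → min 12
12 13 16 18 7 → min 7
13 16 18 7 7 → min 7
16 18 7 7 13 → min 7
18 7 7 13 16 → min 7
7 7 13 16 0 → min 0
7 13 16 0 10 → min 0
13 16 0 10 4 → min 0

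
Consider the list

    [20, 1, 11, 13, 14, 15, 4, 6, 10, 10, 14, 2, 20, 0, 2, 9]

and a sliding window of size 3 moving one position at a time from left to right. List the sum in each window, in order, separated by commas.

32, 25, 38, 42, 33, 25, 20, 26, 34, 26, 36, 22, 22, 11

[20, 1, 11] → sum 32
[1, 11, 13] → sum 25
[11, 13, 14] → sum 38
[13, 14, 15] → sum 42
[14, 15, 4] → sum 33
[15, 4, 6] → sum 25
[4, 6, 10] → sum 20
[6, 10, 10] → sum 26
[10, 10, 14] → sum 34
[10, 14, 2] → sum 26
[14, 2, 20] → sum 36
[2, 20, 0] → sum 22
[20, 0, 2] → sum 22
[0, 2, 9] → sum 11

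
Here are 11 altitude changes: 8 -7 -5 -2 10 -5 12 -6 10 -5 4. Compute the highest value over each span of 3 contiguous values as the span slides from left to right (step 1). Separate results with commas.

8, -2, 10, 10, 12, 12, 12, 10, 10

Sliding a size-3 window across the 11 values:
8 -7 -5 → max 8
-7 -5 -2 → max -2
-5 -2 10 → max 10
-2 10 -5 → max 10
10 -5 12 → max 12
-5 12 -6 → max 12
12 -6 10 → max 12
-6 10 -5 → max 10
10 -5 4 → max 10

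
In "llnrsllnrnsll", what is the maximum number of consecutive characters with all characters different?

4

add l: [l] len 1
add l (repeat l, move left end past it): [l] len 1
add n: [l, n] len 2
add r: [l, n, r] len 3
add s: [l, n, r, s] len 4
add l (repeat l, move left end past it): [n, r, s, l] len 4
add l (repeat l, move left end past it): [l] len 1
add n: [l, n] len 2
add r: [l, n, r] len 3
add n (repeat n, move left end past it): [r, n] len 2
add s: [r, n, s] len 3
add l: [r, n, s, l] len 4
add l (repeat l, move left end past it): [l] len 1
Longest all-distinct length: 4.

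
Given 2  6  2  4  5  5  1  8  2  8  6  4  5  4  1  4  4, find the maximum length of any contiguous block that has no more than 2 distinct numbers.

4

Extend right; when distinct count exceeds 2, shrink from the left:
add 2: window [2] (1 distinct), len 1
add 6: window [2, 6] (2 distinct), len 2
add 2: window [2, 6, 2] (2 distinct), len 3
add 4: window [2, 4] (2 distinct), len 2
add 5: window [4, 5] (2 distinct), len 2
add 5: window [4, 5, 5] (2 distinct), len 3
add 1: window [5, 5, 1] (2 distinct), len 3
add 8: window [1, 8] (2 distinct), len 2
add 2: window [8, 2] (2 distinct), len 2
add 8: window [8, 2, 8] (2 distinct), len 3
add 6: window [8, 6] (2 distinct), len 2
add 4: window [6, 4] (2 distinct), len 2
add 5: window [4, 5] (2 distinct), len 2
add 4: window [4, 5, 4] (2 distinct), len 3
add 1: window [4, 1] (2 distinct), len 2
add 4: window [4, 1, 4] (2 distinct), len 3
add 4: window [4, 1, 4, 4] (2 distinct), len 4
Longest length with ≤2 distinct: 4.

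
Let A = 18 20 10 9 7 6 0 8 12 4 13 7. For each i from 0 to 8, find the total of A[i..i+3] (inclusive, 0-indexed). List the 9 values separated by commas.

57, 46, 32, 22, 21, 26, 24, 37, 36

Sliding a size-4 window across the 12 values:
18 20 10 9 → sum 57
20 10 9 7 → sum 46
10 9 7 6 → sum 32
9 7 6 0 → sum 22
7 6 0 8 → sum 21
6 0 8 12 → sum 26
0 8 12 4 → sum 24
8 12 4 13 → sum 37
12 4 13 7 → sum 36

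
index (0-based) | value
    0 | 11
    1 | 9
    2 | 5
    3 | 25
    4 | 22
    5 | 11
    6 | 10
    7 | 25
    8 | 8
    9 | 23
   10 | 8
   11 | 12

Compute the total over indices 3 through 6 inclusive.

Elements at indices 3..6: 25, 22, 11, 10
sum(25, 22, 11, 10) = 68

68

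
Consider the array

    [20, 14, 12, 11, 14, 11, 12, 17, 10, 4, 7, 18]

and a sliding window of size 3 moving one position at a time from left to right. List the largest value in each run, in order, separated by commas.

(20, 14, 12) → max 20
(14, 12, 11) → max 14
(12, 11, 14) → max 14
(11, 14, 11) → max 14
(14, 11, 12) → max 14
(11, 12, 17) → max 17
(12, 17, 10) → max 17
(17, 10, 4) → max 17
(10, 4, 7) → max 10
(4, 7, 18) → max 18

20, 14, 14, 14, 14, 17, 17, 17, 10, 18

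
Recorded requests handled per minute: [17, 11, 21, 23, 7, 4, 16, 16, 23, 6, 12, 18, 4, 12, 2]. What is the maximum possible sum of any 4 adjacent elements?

17 11 21 23 → sum 72
11 21 23 7 → sum 62
21 23 7 4 → sum 55
23 7 4 16 → sum 50
7 4 16 16 → sum 43
4 16 16 23 → sum 59
16 16 23 6 → sum 61
16 23 6 12 → sum 57
23 6 12 18 → sum 59
6 12 18 4 → sum 40
12 18 4 12 → sum 46
18 4 12 2 → sum 36
Maximum of these is 72.

72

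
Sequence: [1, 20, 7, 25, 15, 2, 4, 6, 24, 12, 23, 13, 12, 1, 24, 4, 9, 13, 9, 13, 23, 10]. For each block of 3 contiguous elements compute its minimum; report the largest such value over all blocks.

12

1 20 7 → min 1
20 7 25 → min 7
7 25 15 → min 7
25 15 2 → min 2
15 2 4 → min 2
2 4 6 → min 2
4 6 24 → min 4
6 24 12 → min 6
24 12 23 → min 12
12 23 13 → min 12
23 13 12 → min 12
13 12 1 → min 1
12 1 24 → min 1
1 24 4 → min 1
24 4 9 → min 4
4 9 13 → min 4
9 13 9 → min 9
13 9 13 → min 9
9 13 23 → min 9
13 23 10 → min 10
Largest of these is 12.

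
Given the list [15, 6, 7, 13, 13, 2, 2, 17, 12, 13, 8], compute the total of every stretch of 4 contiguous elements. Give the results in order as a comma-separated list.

41, 39, 35, 30, 34, 33, 44, 50

Sliding a size-4 window across the 11 values:
15 6 7 13 → sum 41
6 7 13 13 → sum 39
7 13 13 2 → sum 35
13 13 2 2 → sum 30
13 2 2 17 → sum 34
2 2 17 12 → sum 33
2 17 12 13 → sum 44
17 12 13 8 → sum 50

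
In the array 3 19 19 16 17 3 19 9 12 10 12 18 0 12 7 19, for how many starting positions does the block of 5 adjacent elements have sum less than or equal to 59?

5

[3, 19, 19, 16, 17] → sum 74
[19, 19, 16, 17, 3] → sum 74
[19, 16, 17, 3, 19] → sum 74
[16, 17, 3, 19, 9] → sum 64
[17, 3, 19, 9, 12] → sum 60
[3, 19, 9, 12, 10] → sum 53  ≤ 59 ✓
[19, 9, 12, 10, 12] → sum 62
[9, 12, 10, 12, 18] → sum 61
[12, 10, 12, 18, 0] → sum 52  ≤ 59 ✓
[10, 12, 18, 0, 12] → sum 52  ≤ 59 ✓
[12, 18, 0, 12, 7] → sum 49  ≤ 59 ✓
[18, 0, 12, 7, 19] → sum 56  ≤ 59 ✓
5 windows satisfy the condition.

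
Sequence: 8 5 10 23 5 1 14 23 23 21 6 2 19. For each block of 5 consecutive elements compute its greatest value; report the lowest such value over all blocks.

23

Window maxs for each of the 9 positions:
(8, 5, 10, 23, 5) → max 23
(5, 10, 23, 5, 1) → max 23
(10, 23, 5, 1, 14) → max 23
(23, 5, 1, 14, 23) → max 23
(5, 1, 14, 23, 23) → max 23
(1, 14, 23, 23, 21) → max 23
(14, 23, 23, 21, 6) → max 23
(23, 23, 21, 6, 2) → max 23
(23, 21, 6, 2, 19) → max 23
Lowest of these is 23.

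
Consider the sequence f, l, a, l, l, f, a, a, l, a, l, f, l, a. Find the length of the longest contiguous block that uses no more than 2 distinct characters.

[f] 1 distinct, len 1
[f, l] 2 distinct, len 2
[l, a] 2 distinct, len 2
[l, a, l] 2 distinct, len 3
[l, a, l, l] 2 distinct, len 4
[l, l, f] 2 distinct, len 3
[f, a] 2 distinct, len 2
[f, a, a] 2 distinct, len 3
[a, a, l] 2 distinct, len 3
[a, a, l, a] 2 distinct, len 4
[a, a, l, a, l] 2 distinct, len 5
[l, f] 2 distinct, len 2
[l, f, l] 2 distinct, len 3
[l, a] 2 distinct, len 2
Longest length with ≤2 distinct: 5.

5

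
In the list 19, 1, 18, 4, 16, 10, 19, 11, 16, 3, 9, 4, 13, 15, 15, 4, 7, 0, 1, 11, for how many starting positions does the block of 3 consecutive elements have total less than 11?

1

(19, 1, 18) → sum 38
(1, 18, 4) → sum 23
(18, 4, 16) → sum 38
(4, 16, 10) → sum 30
(16, 10, 19) → sum 45
(10, 19, 11) → sum 40
(19, 11, 16) → sum 46
(11, 16, 3) → sum 30
(16, 3, 9) → sum 28
(3, 9, 4) → sum 16
(9, 4, 13) → sum 26
(4, 13, 15) → sum 32
(13, 15, 15) → sum 43
(15, 15, 4) → sum 34
(15, 4, 7) → sum 26
(4, 7, 0) → sum 11
(7, 0, 1) → sum 8  < 11 ✓
(0, 1, 11) → sum 12
1 window satisfy the condition.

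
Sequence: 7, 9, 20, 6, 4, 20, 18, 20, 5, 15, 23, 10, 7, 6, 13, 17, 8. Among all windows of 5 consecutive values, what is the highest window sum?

81

(7, 9, 20, 6, 4) → sum 46
(9, 20, 6, 4, 20) → sum 59
(20, 6, 4, 20, 18) → sum 68
(6, 4, 20, 18, 20) → sum 68
(4, 20, 18, 20, 5) → sum 67
(20, 18, 20, 5, 15) → sum 78
(18, 20, 5, 15, 23) → sum 81
(20, 5, 15, 23, 10) → sum 73
(5, 15, 23, 10, 7) → sum 60
(15, 23, 10, 7, 6) → sum 61
(23, 10, 7, 6, 13) → sum 59
(10, 7, 6, 13, 17) → sum 53
(7, 6, 13, 17, 8) → sum 51
Highest of these is 81.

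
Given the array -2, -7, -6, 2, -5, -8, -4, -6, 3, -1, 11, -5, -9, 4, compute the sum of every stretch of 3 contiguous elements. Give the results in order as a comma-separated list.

[-2, -7, -6] → sum -15
[-7, -6, 2] → sum -11
[-6, 2, -5] → sum -9
[2, -5, -8] → sum -11
[-5, -8, -4] → sum -17
[-8, -4, -6] → sum -18
[-4, -6, 3] → sum -7
[-6, 3, -1] → sum -4
[3, -1, 11] → sum 13
[-1, 11, -5] → sum 5
[11, -5, -9] → sum -3
[-5, -9, 4] → sum -10

-15, -11, -9, -11, -17, -18, -7, -4, 13, 5, -3, -10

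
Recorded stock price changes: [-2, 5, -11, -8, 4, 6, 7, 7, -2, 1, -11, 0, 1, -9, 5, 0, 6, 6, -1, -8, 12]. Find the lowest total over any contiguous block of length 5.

-2 5 -11 -8 4 → sum -12
5 -11 -8 4 6 → sum -4
-11 -8 4 6 7 → sum -2
-8 4 6 7 7 → sum 16
4 6 7 7 -2 → sum 22
6 7 7 -2 1 → sum 19
7 7 -2 1 -11 → sum 2
7 -2 1 -11 0 → sum -5
-2 1 -11 0 1 → sum -11
1 -11 0 1 -9 → sum -18
-11 0 1 -9 5 → sum -14
0 1 -9 5 0 → sum -3
1 -9 5 0 6 → sum 3
-9 5 0 6 6 → sum 8
5 0 6 6 -1 → sum 16
0 6 6 -1 -8 → sum 3
6 6 -1 -8 12 → sum 15
Lowest of these is -18.

-18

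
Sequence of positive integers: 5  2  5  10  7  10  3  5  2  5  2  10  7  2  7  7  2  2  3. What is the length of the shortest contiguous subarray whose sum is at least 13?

2

add 5: running sum 5 < 13
add 2: running sum 7 < 13
add 5: running sum 12 < 13
end 3: [5, 10] sum 15, len 2
end 4: [10, 7] sum 17, len 2
end 5: [7, 10] sum 17, len 2
end 6: [10, 3] sum 13, len 2
end 7: [10, 3, 5] sum 18, len 3
end 8: [10, 3, 5, 2] sum 20, len 4
end 9: [3, 5, 2, 5] sum 15, len 4
end 10: [5, 2, 5, 2] sum 14, len 4
end 11: [5, 2, 10] sum 17, len 3
end 12: [10, 7] sum 17, len 2
end 13: [10, 7, 2] sum 19, len 3
end 14: [7, 2, 7] sum 16, len 3
end 15: [7, 7] sum 14, len 2
end 16: [7, 7, 2] sum 16, len 3
end 17: [7, 7, 2, 2] sum 18, len 4
end 18: [7, 2, 2, 3] sum 14, len 4
Shortest qualifying length: 2.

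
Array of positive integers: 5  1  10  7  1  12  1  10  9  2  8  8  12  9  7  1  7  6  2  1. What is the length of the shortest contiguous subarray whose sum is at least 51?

add 5: running sum 5 < 51
add 1: running sum 6 < 51
add 10: running sum 16 < 51
add 7: running sum 23 < 51
add 1: running sum 24 < 51
add 12: running sum 36 < 51
add 1: running sum 37 < 51
add 10: running sum 47 < 51
add 9: shortest ending here [1, 10, 7, 1, 12, 1, 10, 9] sum 51, len 8
add 2: shortest ending here [10, 7, 1, 12, 1, 10, 9, 2] sum 52, len 8
add 8: shortest ending here [10, 7, 1, 12, 1, 10, 9, 2, 8] sum 60, len 9
add 8: shortest ending here [1, 12, 1, 10, 9, 2, 8, 8] sum 51, len 8
add 12: shortest ending here [12, 1, 10, 9, 2, 8, 8, 12] sum 62, len 8
add 9: shortest ending here [10, 9, 2, 8, 8, 12, 9] sum 58, len 7
add 7: shortest ending here [9, 2, 8, 8, 12, 9, 7] sum 55, len 7
add 1: shortest ending here [9, 2, 8, 8, 12, 9, 7, 1] sum 56, len 8
add 7: shortest ending here [8, 8, 12, 9, 7, 1, 7] sum 52, len 7
add 6: shortest ending here [8, 8, 12, 9, 7, 1, 7, 6] sum 58, len 8
add 2: shortest ending here [8, 12, 9, 7, 1, 7, 6, 2] sum 52, len 8
add 1: shortest ending here [8, 12, 9, 7, 1, 7, 6, 2, 1] sum 53, len 9
Shortest qualifying length: 7.

7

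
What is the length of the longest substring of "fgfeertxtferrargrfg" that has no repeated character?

5

[f] len 1
[f, g] len 2
[g, f] len 2
[g, f, e] len 3
[e] len 1
[e, r] len 2
[e, r, t] len 3
[e, r, t, x] len 4
[x, t] len 2
[x, t, f] len 3
[x, t, f, e] len 4
[x, t, f, e, r] len 5
[r] len 1
[r, a] len 2
[a, r] len 2
[a, r, g] len 3
[g, r] len 2
[g, r, f] len 3
[r, f, g] len 3
Longest all-distinct length: 5.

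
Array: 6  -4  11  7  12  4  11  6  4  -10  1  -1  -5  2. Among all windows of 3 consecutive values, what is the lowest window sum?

-10

6 -4 11 → sum 13
-4 11 7 → sum 14
11 7 12 → sum 30
7 12 4 → sum 23
12 4 11 → sum 27
4 11 6 → sum 21
11 6 4 → sum 21
6 4 -10 → sum 0
4 -10 1 → sum -5
-10 1 -1 → sum -10
1 -1 -5 → sum -5
-1 -5 2 → sum -4
Lowest of these is -10.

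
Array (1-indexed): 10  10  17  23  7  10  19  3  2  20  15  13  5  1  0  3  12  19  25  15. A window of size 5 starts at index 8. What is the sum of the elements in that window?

53

Elements at indices 8..12: 3, 2, 20, 15, 13
sum(3, 2, 20, 15, 13) = 53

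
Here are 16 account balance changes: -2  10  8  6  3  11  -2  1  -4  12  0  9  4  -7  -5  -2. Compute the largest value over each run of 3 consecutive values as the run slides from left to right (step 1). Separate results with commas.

10, 10, 8, 11, 11, 11, 1, 12, 12, 12, 9, 9, 4, -2

(-2, 10, 8) → max 10
(10, 8, 6) → max 10
(8, 6, 3) → max 8
(6, 3, 11) → max 11
(3, 11, -2) → max 11
(11, -2, 1) → max 11
(-2, 1, -4) → max 1
(1, -4, 12) → max 12
(-4, 12, 0) → max 12
(12, 0, 9) → max 12
(0, 9, 4) → max 9
(9, 4, -7) → max 9
(4, -7, -5) → max 4
(-7, -5, -2) → max -2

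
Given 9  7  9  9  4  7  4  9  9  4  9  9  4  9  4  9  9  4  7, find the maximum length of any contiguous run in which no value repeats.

3

add 9: [9] len 1
add 7: [9, 7] len 2
add 9 (repeat 9, move left end past it): [7, 9] len 2
add 9 (repeat 9, move left end past it): [9] len 1
add 4: [9, 4] len 2
add 7: [9, 4, 7] len 3
add 4 (repeat 4, move left end past it): [7, 4] len 2
add 9: [7, 4, 9] len 3
add 9 (repeat 9, move left end past it): [9] len 1
add 4: [9, 4] len 2
add 9 (repeat 9, move left end past it): [4, 9] len 2
add 9 (repeat 9, move left end past it): [9] len 1
add 4: [9, 4] len 2
add 9 (repeat 9, move left end past it): [4, 9] len 2
add 4 (repeat 4, move left end past it): [9, 4] len 2
add 9 (repeat 9, move left end past it): [4, 9] len 2
add 9 (repeat 9, move left end past it): [9] len 1
add 4: [9, 4] len 2
add 7: [9, 4, 7] len 3
Longest all-distinct length: 3.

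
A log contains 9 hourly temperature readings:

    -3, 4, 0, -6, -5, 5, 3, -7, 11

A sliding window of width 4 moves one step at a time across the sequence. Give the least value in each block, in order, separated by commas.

(-3, 4, 0, -6) → min -6
(4, 0, -6, -5) → min -6
(0, -6, -5, 5) → min -6
(-6, -5, 5, 3) → min -6
(-5, 5, 3, -7) → min -7
(5, 3, -7, 11) → min -7

-6, -6, -6, -6, -7, -7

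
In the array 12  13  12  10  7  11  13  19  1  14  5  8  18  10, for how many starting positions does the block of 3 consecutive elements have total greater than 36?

(12, 13, 12) → sum 37  > 36 ✓
(13, 12, 10) → sum 35
(12, 10, 7) → sum 29
(10, 7, 11) → sum 28
(7, 11, 13) → sum 31
(11, 13, 19) → sum 43  > 36 ✓
(13, 19, 1) → sum 33
(19, 1, 14) → sum 34
(1, 14, 5) → sum 20
(14, 5, 8) → sum 27
(5, 8, 18) → sum 31
(8, 18, 10) → sum 36
2 windows satisfy the condition.

2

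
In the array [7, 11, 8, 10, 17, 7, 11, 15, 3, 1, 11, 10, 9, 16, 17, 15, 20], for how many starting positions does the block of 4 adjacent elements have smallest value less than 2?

4

[7, 11, 8, 10] → min 7
[11, 8, 10, 17] → min 8
[8, 10, 17, 7] → min 7
[10, 17, 7, 11] → min 7
[17, 7, 11, 15] → min 7
[7, 11, 15, 3] → min 3
[11, 15, 3, 1] → min 1  < 2 ✓
[15, 3, 1, 11] → min 1  < 2 ✓
[3, 1, 11, 10] → min 1  < 2 ✓
[1, 11, 10, 9] → min 1  < 2 ✓
[11, 10, 9, 16] → min 9
[10, 9, 16, 17] → min 9
[9, 16, 17, 15] → min 9
[16, 17, 15, 20] → min 15
4 windows satisfy the condition.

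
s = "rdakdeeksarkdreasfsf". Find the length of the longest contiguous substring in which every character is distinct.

7

[r] len 1
[r, d] len 2
[r, d, a] len 3
[r, d, a, k] len 4
[a, k, d] len 3
[a, k, d, e] len 4
[e] len 1
[e, k] len 2
[e, k, s] len 3
[e, k, s, a] len 4
[e, k, s, a, r] len 5
[s, a, r, k] len 4
[s, a, r, k, d] len 5
[k, d, r] len 3
[k, d, r, e] len 4
[k, d, r, e, a] len 5
[k, d, r, e, a, s] len 6
[k, d, r, e, a, s, f] len 7
[f, s] len 2
[s, f] len 2
Longest all-distinct length: 7.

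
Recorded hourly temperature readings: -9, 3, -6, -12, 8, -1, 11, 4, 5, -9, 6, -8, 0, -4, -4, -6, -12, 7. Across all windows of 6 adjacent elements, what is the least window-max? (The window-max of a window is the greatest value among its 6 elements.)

[-9, 3, -6, -12, 8, -1] → max 8
[3, -6, -12, 8, -1, 11] → max 11
[-6, -12, 8, -1, 11, 4] → max 11
[-12, 8, -1, 11, 4, 5] → max 11
[8, -1, 11, 4, 5, -9] → max 11
[-1, 11, 4, 5, -9, 6] → max 11
[11, 4, 5, -9, 6, -8] → max 11
[4, 5, -9, 6, -8, 0] → max 6
[5, -9, 6, -8, 0, -4] → max 6
[-9, 6, -8, 0, -4, -4] → max 6
[6, -8, 0, -4, -4, -6] → max 6
[-8, 0, -4, -4, -6, -12] → max 0
[0, -4, -4, -6, -12, 7] → max 7
Least of these is 0.

0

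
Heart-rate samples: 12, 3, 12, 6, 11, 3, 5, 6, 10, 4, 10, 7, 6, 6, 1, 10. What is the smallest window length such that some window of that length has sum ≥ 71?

10

Extend right; whenever the sum reaches 71, record the length and shrink from the left:
add 12: running sum 12 < 71
add 3: running sum 15 < 71
add 12: running sum 27 < 71
add 6: running sum 33 < 71
add 11: running sum 44 < 71
add 3: running sum 47 < 71
add 5: running sum 52 < 71
add 6: running sum 58 < 71
add 10: running sum 68 < 71
add 4: shortest ending here [12, 3, 12, 6, 11, 3, 5, 6, 10, 4] sum 72, len 10
add 10: shortest ending here [12, 3, 12, 6, 11, 3, 5, 6, 10, 4, 10] sum 82, len 11
add 7: shortest ending here [12, 6, 11, 3, 5, 6, 10, 4, 10, 7] sum 74, len 10
add 6: shortest ending here [12, 6, 11, 3, 5, 6, 10, 4, 10, 7, 6] sum 80, len 11
add 6: shortest ending here [6, 11, 3, 5, 6, 10, 4, 10, 7, 6, 6] sum 74, len 11
add 1: shortest ending here [6, 11, 3, 5, 6, 10, 4, 10, 7, 6, 6, 1] sum 75, len 12
add 10: shortest ending here [11, 3, 5, 6, 10, 4, 10, 7, 6, 6, 1, 10] sum 79, len 12
Shortest qualifying length: 10.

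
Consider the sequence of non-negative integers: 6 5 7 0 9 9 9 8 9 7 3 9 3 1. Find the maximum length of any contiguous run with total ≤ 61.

Extend to the right; shrink from the left whenever the sum exceeds 61:
add 6: [6] sum 6, len 1
add 5: [6, 5] sum 11, len 2
add 7: [6, 5, 7] sum 18, len 3
add 0: [6, 5, 7, 0] sum 18, len 4
add 9: [6, 5, 7, 0, 9] sum 27, len 5
add 9: [6, 5, 7, 0, 9, 9] sum 36, len 6
add 9: [6, 5, 7, 0, 9, 9, 9] sum 45, len 7
add 8: [6, 5, 7, 0, 9, 9, 9, 8] sum 53, len 8
add 9: [5, 7, 0, 9, 9, 9, 8, 9] sum 56, len 8
add 7: [7, 0, 9, 9, 9, 8, 9, 7] sum 58, len 8
add 3: [7, 0, 9, 9, 9, 8, 9, 7, 3] sum 61, len 9
add 9: [9, 9, 8, 9, 7, 3, 9] sum 54, len 7
add 3: [9, 9, 8, 9, 7, 3, 9, 3] sum 57, len 8
add 1: [9, 9, 8, 9, 7, 3, 9, 3, 1] sum 58, len 9
Longest length seen: 9.

9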